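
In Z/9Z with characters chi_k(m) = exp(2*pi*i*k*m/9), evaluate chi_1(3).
chi_1(3) = zeta_9^3 = exp(2*I*pi/3)

Justification: chi_1(3) = zeta_9^(1*3) = zeta_9^3. Since zeta_9^9 = 1, this equals zeta_9^3 = exp(2*pi*i*3/9) = exp(2*I*pi/3).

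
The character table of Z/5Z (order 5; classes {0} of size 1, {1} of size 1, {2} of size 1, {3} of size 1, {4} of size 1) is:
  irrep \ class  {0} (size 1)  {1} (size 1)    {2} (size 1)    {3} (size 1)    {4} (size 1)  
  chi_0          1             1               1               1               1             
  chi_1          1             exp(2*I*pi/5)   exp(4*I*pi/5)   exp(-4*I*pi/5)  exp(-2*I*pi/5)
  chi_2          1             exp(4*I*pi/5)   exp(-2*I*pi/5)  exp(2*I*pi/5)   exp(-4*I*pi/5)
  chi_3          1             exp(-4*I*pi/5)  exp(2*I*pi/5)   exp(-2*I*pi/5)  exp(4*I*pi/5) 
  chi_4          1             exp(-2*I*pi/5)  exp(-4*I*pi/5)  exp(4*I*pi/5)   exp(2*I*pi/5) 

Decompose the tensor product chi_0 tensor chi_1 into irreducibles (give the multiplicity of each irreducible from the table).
chi_0 tensor chi_1 = chi_1 (all other irreducibles have multiplicity 0).

Argument: The character of a tensor product is the pointwise product (chi_0 * chi_1)(C) = chi_0(C) * chi_1(C):
  {0}: (1)*(1), {1}: (1)*(exp(2*I*pi/5)), {2}: (1)*(exp(4*I*pi/5)), {3}: (1)*(exp(-4*I*pi/5)), {4}: (1)*(exp(-2*I*pi/5))
so (chi_0 * chi_1) takes values
  {0} -> 1, {1} -> exp(2*I*pi/5), {2} -> exp(4*I*pi/5), {3} -> exp(-4*I*pi/5), {4} -> exp(-2*I*pi/5).
Now take the inner product of this character with each irreducible chi from the table, <chi_0*chi_1, chi> = (1/5) sum_C |C| (chi_0*chi_1)(C) conj(chi(C)):
  <chi_0*chi_1, chi_0> = (1/5)[1*(1)*conj(1) + 1*(exp(2*I*pi/5))*conj(1) + 1*(exp(4*I*pi/5))*conj(1) + 1*(exp(-4*I*pi/5))*conj(1) + 1*(exp(-2*I*pi/5))*conj(1)]
      = (1/5)[(1) + (exp(2*I*pi/5)) + (exp(4*I*pi/5)) + (exp(-4*I*pi/5)) + (exp(-2*I*pi/5))] = 0/5 = 0
  <chi_0*chi_1, chi_1> = (1/5)[1*(1)*conj(1) + 1*(exp(2*I*pi/5))*conj(exp(2*I*pi/5)) + 1*(exp(4*I*pi/5))*conj(exp(4*I*pi/5)) + 1*(exp(-4*I*pi/5))*conj(exp(-4*I*pi/5)) + 1*(exp(-2*I*pi/5))*conj(exp(-2*I*pi/5))]
      = (1/5)[(1) + (1) + (1) + (1) + (1)] = 5/5 = 1
  <chi_0*chi_1, chi_2> = (1/5)[1*(1)*conj(1) + 1*(exp(2*I*pi/5))*conj(exp(4*I*pi/5)) + 1*(exp(4*I*pi/5))*conj(exp(-2*I*pi/5)) + 1*(exp(-4*I*pi/5))*conj(exp(2*I*pi/5)) + 1*(exp(-2*I*pi/5))*conj(exp(-4*I*pi/5))]
      = (1/5)[(1) + (exp(-2*I*pi/5)) + (exp(-4*I*pi/5)) + (exp(4*I*pi/5)) + (exp(2*I*pi/5))] = 0/5 = 0
  <chi_0*chi_1, chi_3> = (1/5)[1*(1)*conj(1) + 1*(exp(2*I*pi/5))*conj(exp(-4*I*pi/5)) + 1*(exp(4*I*pi/5))*conj(exp(2*I*pi/5)) + 1*(exp(-4*I*pi/5))*conj(exp(-2*I*pi/5)) + 1*(exp(-2*I*pi/5))*conj(exp(4*I*pi/5))]
      = (1/5)[(1) + (exp(-4*I*pi/5)) + (exp(2*I*pi/5)) + (exp(-2*I*pi/5)) + (exp(4*I*pi/5))] = 0/5 = 0
  <chi_0*chi_1, chi_4> = (1/5)[1*(1)*conj(1) + 1*(exp(2*I*pi/5))*conj(exp(-2*I*pi/5)) + 1*(exp(4*I*pi/5))*conj(exp(-4*I*pi/5)) + 1*(exp(-4*I*pi/5))*conj(exp(4*I*pi/5)) + 1*(exp(-2*I*pi/5))*conj(exp(2*I*pi/5))]
      = (1/5)[(1) + (exp(4*I*pi/5)) + (exp(-2*I*pi/5)) + (exp(2*I*pi/5)) + (exp(-4*I*pi/5))] = 0/5 = 0
(Exp terms are combined using exp(i*s)*conj(exp(i*t)) = exp(i*(s-t)), and sums of them are collapsed using the identity that for every m > 1 the m distinct m-th roots of unity sum to 0, e.g. 1 + exp(2*I*pi/3) + exp(-2*I*pi/3) = 0.)
Hence the multiplicities are chi_1: 1. Dimension check: dim(chi_0)*dim(chi_1) = 1*1 = 1 and sum (mult * dim) = 1*1 = 1.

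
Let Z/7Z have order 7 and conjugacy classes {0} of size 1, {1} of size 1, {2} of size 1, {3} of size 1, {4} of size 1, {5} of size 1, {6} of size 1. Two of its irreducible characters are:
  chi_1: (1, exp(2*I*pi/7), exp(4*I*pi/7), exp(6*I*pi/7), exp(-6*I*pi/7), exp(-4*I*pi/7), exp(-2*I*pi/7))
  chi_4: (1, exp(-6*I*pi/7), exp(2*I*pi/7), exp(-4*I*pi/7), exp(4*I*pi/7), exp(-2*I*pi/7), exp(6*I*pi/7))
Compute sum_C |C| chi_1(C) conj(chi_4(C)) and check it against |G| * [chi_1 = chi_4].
Sum = 0; so <chi_1, chi_4> = 0 (distinct irreducibles are orthogonal).

Justification: Compute term by term over conjugacy classes (|C| * chi_1(C) * conj(chi_4(C))):
  1*(1)*conj(1) + 1*(exp(2*I*pi/7))*conj(exp(-6*I*pi/7)) + 1*(exp(4*I*pi/7))*conj(exp(2*I*pi/7)) + 1*(exp(6*I*pi/7))*conj(exp(-4*I*pi/7)) + 1*(exp(-6*I*pi/7))*conj(exp(4*I*pi/7)) + 1*(exp(-4*I*pi/7))*conj(exp(-2*I*pi/7)) + 1*(exp(-2*I*pi/7))*conj(exp(6*I*pi/7))
  = (1) + (exp(-6*I*pi/7)) + (exp(2*I*pi/7)) + (exp(-4*I*pi/7)) + (exp(4*I*pi/7)) + (exp(-2*I*pi/7)) + (exp(6*I*pi/7))
  = 0.
(Exp terms are combined using exp(i*s)*conj(exp(i*t)) = exp(i*(s-t)), and sums of them are collapsed using the identity that for every m > 1 the m distinct m-th roots of unity sum to 0, e.g. 1 + exp(2*I*pi/3) + exp(-2*I*pi/3) = 0.)
Dividing by |G| = 7 gives 0/7 = 0, matching the row-orthogonality relation <chi_1, chi_4> = [chi_1 = chi_4].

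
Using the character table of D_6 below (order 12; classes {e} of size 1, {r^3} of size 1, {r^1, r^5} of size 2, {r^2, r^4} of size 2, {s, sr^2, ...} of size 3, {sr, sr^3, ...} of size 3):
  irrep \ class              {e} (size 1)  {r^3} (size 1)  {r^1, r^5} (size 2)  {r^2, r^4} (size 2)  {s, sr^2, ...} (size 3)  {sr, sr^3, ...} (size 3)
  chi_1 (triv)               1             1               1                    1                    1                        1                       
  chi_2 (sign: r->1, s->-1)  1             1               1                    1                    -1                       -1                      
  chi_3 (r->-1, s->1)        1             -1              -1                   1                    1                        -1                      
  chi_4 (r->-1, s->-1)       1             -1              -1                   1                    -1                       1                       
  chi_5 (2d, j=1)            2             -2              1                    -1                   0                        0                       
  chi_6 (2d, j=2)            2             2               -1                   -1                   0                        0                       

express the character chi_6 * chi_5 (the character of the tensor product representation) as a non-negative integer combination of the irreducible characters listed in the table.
chi_6 tensor chi_5 = chi_3 + chi_4 + chi_5 (all other irreducibles have multiplicity 0).

Working: The character of a tensor product is the pointwise product (chi_6 * chi_5)(C) = chi_6(C) * chi_5(C):
  {e}: (2)*(2), {r^3}: (2)*(-2), {r^1, r^5}: (-1)*(1), {r^2, r^4}: (-1)*(-1), {s, sr^2, ...}: (0)*(0), {sr, sr^3, ...}: (0)*(0)
so (chi_6 * chi_5) takes values
  {e} -> 4, {r^3} -> -4, {r^1, r^5} -> -1, {r^2, r^4} -> 1, {s, sr^2, ...} -> 0, {sr, sr^3, ...} -> 0.
Now take the inner product of this character with each irreducible chi from the table, <chi_6*chi_5, chi> = (1/12) sum_C |C| (chi_6*chi_5)(C) conj(chi(C)):
  <chi_6*chi_5, chi_1> = (1/12)[1*(4)*conj(1) + 1*(-4)*conj(1) + 2*(-1)*conj(1) + 2*(1)*conj(1) + 3*(0)*conj(1) + 3*(0)*conj(1)]
      = (1/12)[(4) + (-4) + (-2) + (2) + (0) + (0)] = 0/12 = 0
  <chi_6*chi_5, chi_2> = (1/12)[1*(4)*conj(1) + 1*(-4)*conj(1) + 2*(-1)*conj(1) + 2*(1)*conj(1) + 3*(0)*conj(-1) + 3*(0)*conj(-1)]
      = (1/12)[(4) + (-4) + (-2) + (2) + (0) + (0)] = 0/12 = 0
  <chi_6*chi_5, chi_3> = (1/12)[1*(4)*conj(1) + 1*(-4)*conj(-1) + 2*(-1)*conj(-1) + 2*(1)*conj(1) + 3*(0)*conj(1) + 3*(0)*conj(-1)]
      = (1/12)[(4) + (4) + (2) + (2) + (0) + (0)] = 12/12 = 1
  <chi_6*chi_5, chi_4> = (1/12)[1*(4)*conj(1) + 1*(-4)*conj(-1) + 2*(-1)*conj(-1) + 2*(1)*conj(1) + 3*(0)*conj(-1) + 3*(0)*conj(1)]
      = (1/12)[(4) + (4) + (2) + (2) + (0) + (0)] = 12/12 = 1
  <chi_6*chi_5, chi_5> = (1/12)[1*(4)*conj(2) + 1*(-4)*conj(-2) + 2*(-1)*conj(1) + 2*(1)*conj(-1) + 3*(0)*conj(0) + 3*(0)*conj(0)]
      = (1/12)[(8) + (8) + (-2) + (-2) + (0) + (0)] = 12/12 = 1
  <chi_6*chi_5, chi_6> = (1/12)[1*(4)*conj(2) + 1*(-4)*conj(2) + 2*(-1)*conj(-1) + 2*(1)*conj(-1) + 3*(0)*conj(0) + 3*(0)*conj(0)]
      = (1/12)[(8) + (-8) + (2) + (-2) + (0) + (0)] = 0/12 = 0
Hence the multiplicities are chi_3: 1, chi_4: 1, chi_5: 1. Dimension check: dim(chi_6)*dim(chi_5) = 2*2 = 4 and sum (mult * dim) = 1*1 + 1*1 + 1*2 = 4.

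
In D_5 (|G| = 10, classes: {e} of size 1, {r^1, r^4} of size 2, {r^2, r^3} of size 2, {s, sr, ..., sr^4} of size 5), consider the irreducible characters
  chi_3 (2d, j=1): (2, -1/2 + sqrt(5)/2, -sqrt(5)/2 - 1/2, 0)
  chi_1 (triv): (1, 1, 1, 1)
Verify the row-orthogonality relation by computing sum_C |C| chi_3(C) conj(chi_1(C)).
Sum = 0; so <chi_3, chi_1> = 0 (distinct irreducibles are orthogonal).

Compute term by term over conjugacy classes (|C| * chi_3(C) * conj(chi_1(C))):
  1*(2)*conj(1) + 2*(-1/2 + sqrt(5)/2)*conj(1) + 2*(-sqrt(5)/2 - 1/2)*conj(1) + 5*(0)*conj(1)
  = (2) + (-1 + sqrt(5)) + (-sqrt(5) - 1) + (0)
  = 0.
Dividing by |G| = 10 gives 0/10 = 0, matching the row-orthogonality relation <chi_3, chi_1> = [chi_3 = chi_1].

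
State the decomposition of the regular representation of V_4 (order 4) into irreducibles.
Each irreducible V_i of dimension d_i appears with multiplicity d_i, i.e. rho_reg = (direct sum over all irreducibles V_i) d_i V_i. The irreducible dimensions for V_4 are 1, 1, 1, 1: 4 irreducibles of dimension 1, each with multiplicity 1. Total dimension 4*1*1 = 4 = |G|.

Why: General theorem: in the regular representation of a finite group G, each irreducible appears with multiplicity equal to its dimension. Check: dim(rho_reg) = sum d_i^2 = 1 + 1 + 1 + 1 = 4 = |G|.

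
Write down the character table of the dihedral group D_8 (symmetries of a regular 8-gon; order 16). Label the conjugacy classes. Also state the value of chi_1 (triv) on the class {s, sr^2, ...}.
Conjugacy classes: {e} of size 1, {r^4} of size 1, {r^1, r^7} of size 2, {r^2, r^6} of size 2, {r^3, r^5} of size 2, {s, sr^2, ...} of size 4, {sr, sr^3, ...} of size 4.
Character table:
  irrep \ class              {e} (size 1)  {r^4} (size 1)  {r^1, r^7} (size 2)  {r^2, r^6} (size 2)  {r^3, r^5} (size 2)  {s, sr^2, ...} (size 4)  {sr, sr^3, ...} (size 4)
  chi_1 (triv)               1             1               1                    1                    1                    1                        1                       
  chi_2 (sign: r->1, s->-1)  1             1               1                    1                    1                    -1                       -1                      
  chi_3 (r->-1, s->1)        1             1               -1                   1                    -1                   1                        -1                      
  chi_4 (r->-1, s->-1)       1             1               -1                   1                    -1                   -1                       1                       
  chi_5 (2d, j=1)            2             -2              sqrt(2)              0                    -sqrt(2)             0                        0                       
  chi_6 (2d, j=2)            2             2               0                    -2                   0                    0                        0                       
  chi_7 (2d, j=3)            2             -2              -sqrt(2)             0                    sqrt(2)              0                        0                       

Spot check: chi_1 (triv) on {s, sr^2, ...} = 1.

Details: D_8 has order 2*8 = 16 with 7 conjugacy classes, hence 7 irreducibles. Sum of squared dims 1 + 1 + 1 + 1 + 4 + 4 + 4 = 16 = |G|. Linear characters come from the abelianisation; the 2-dimensional irreps have character r^k -> 2*cos(2*pi*j*k/8), reflections -> 0.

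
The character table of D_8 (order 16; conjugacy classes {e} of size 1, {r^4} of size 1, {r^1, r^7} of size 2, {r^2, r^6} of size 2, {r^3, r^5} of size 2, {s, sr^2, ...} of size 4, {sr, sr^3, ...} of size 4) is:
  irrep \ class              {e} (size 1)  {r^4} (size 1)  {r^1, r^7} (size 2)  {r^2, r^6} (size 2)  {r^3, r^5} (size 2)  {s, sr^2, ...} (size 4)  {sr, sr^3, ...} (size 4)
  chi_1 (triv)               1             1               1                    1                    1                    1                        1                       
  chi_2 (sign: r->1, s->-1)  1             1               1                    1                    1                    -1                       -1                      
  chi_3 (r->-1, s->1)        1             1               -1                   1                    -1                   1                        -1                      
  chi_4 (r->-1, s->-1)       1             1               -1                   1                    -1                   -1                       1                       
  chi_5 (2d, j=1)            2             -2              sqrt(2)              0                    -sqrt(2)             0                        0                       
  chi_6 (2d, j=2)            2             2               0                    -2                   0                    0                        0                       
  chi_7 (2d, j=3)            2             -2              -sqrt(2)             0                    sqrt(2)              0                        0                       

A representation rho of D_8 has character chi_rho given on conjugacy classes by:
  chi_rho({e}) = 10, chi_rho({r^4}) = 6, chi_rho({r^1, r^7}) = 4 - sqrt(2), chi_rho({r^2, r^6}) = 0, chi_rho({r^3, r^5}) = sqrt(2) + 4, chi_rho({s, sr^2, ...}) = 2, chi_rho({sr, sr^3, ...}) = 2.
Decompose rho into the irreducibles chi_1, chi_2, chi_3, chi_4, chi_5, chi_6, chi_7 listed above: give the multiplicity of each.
Multiplicities: chi_1: 3, chi_2: 1, chi_3: 0, chi_4: 0, chi_5: 0, chi_6: 2, chi_7: 1.

Details: Use <chi_rho, chi> = (1/|G|) sum_C |C| * chi_rho(C) * conj(chi(C)) with |G| = 16 for each irreducible chi in the table:
  <chi_rho, chi_1> = (1/16)[1*(10)*conj(1) + 1*(6)*conj(1) + 2*(4 - sqrt(2))*conj(1) + 2*(0)*conj(1) + 2*(sqrt(2) + 4)*conj(1) + 4*(2)*conj(1) + 4*(2)*conj(1)]
      = (1/16)[(10) + (6) + (8 - 2*sqrt(2)) + (0) + (2*sqrt(2) + 8) + (8) + (8)] = 48/16 = 3
  <chi_rho, chi_2> = (1/16)[1*(10)*conj(1) + 1*(6)*conj(1) + 2*(4 - sqrt(2))*conj(1) + 2*(0)*conj(1) + 2*(sqrt(2) + 4)*conj(1) + 4*(2)*conj(-1) + 4*(2)*conj(-1)]
      = (1/16)[(10) + (6) + (8 - 2*sqrt(2)) + (0) + (2*sqrt(2) + 8) + (-8) + (-8)] = 16/16 = 1
  <chi_rho, chi_3> = (1/16)[1*(10)*conj(1) + 1*(6)*conj(1) + 2*(4 - sqrt(2))*conj(-1) + 2*(0)*conj(1) + 2*(sqrt(2) + 4)*conj(-1) + 4*(2)*conj(1) + 4*(2)*conj(-1)]
      = (1/16)[(10) + (6) + (-8 + 2*sqrt(2)) + (0) + (-8 - 2*sqrt(2)) + (8) + (-8)] = 0/16 = 0
  <chi_rho, chi_4> = (1/16)[1*(10)*conj(1) + 1*(6)*conj(1) + 2*(4 - sqrt(2))*conj(-1) + 2*(0)*conj(1) + 2*(sqrt(2) + 4)*conj(-1) + 4*(2)*conj(-1) + 4*(2)*conj(1)]
      = (1/16)[(10) + (6) + (-8 + 2*sqrt(2)) + (0) + (-8 - 2*sqrt(2)) + (-8) + (8)] = 0/16 = 0
  <chi_rho, chi_5> = (1/16)[1*(10)*conj(2) + 1*(6)*conj(-2) + 2*(4 - sqrt(2))*conj(sqrt(2)) + 2*(0)*conj(0) + 2*(sqrt(2) + 4)*conj(-sqrt(2)) + 4*(2)*conj(0) + 4*(2)*conj(0)]
      = (1/16)[(20) + (-12) + (-4 + 8*sqrt(2)) + (0) + (-8*sqrt(2) - 4) + (0) + (0)] = 0/16 = 0
  <chi_rho, chi_6> = (1/16)[1*(10)*conj(2) + 1*(6)*conj(2) + 2*(4 - sqrt(2))*conj(0) + 2*(0)*conj(-2) + 2*(sqrt(2) + 4)*conj(0) + 4*(2)*conj(0) + 4*(2)*conj(0)]
      = (1/16)[(20) + (12) + (0) + (0) + (0) + (0) + (0)] = 32/16 = 2
  <chi_rho, chi_7> = (1/16)[1*(10)*conj(2) + 1*(6)*conj(-2) + 2*(4 - sqrt(2))*conj(-sqrt(2)) + 2*(0)*conj(0) + 2*(sqrt(2) + 4)*conj(sqrt(2)) + 4*(2)*conj(0) + 4*(2)*conj(0)]
      = (1/16)[(20) + (-12) + (4 - 8*sqrt(2)) + (0) + (4 + 8*sqrt(2)) + (0) + (0)] = 16/16 = 1
Dimension check: dim(rho) = sum (mult * dim) = 3*1 + 1*1 + 0*1 + 0*1 + 0*2 + 2*2 + 1*2 = 10 = chi_rho(e) = 10.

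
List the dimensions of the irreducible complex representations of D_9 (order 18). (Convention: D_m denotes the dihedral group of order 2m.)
Dimensions: 1, 1, 2, 2, 2, 2

Explanation: There are 6 irreducibles (= number of conjugacy classes). Their dimensions d_i satisfy sum d_i^2 = |G| = 18: 1 + 1 + 4 + 4 + 4 + 4 = 18.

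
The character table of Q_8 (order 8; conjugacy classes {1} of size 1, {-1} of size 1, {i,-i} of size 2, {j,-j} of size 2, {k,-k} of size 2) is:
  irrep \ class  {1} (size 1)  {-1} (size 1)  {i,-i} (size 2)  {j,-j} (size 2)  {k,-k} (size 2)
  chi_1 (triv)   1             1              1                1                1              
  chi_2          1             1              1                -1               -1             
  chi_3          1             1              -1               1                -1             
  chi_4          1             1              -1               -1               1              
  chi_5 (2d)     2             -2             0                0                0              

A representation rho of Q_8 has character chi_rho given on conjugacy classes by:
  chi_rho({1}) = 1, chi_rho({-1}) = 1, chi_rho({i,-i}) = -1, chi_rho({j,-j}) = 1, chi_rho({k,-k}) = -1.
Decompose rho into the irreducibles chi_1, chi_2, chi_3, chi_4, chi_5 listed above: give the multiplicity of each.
Multiplicities: chi_1: 0, chi_2: 0, chi_3: 1, chi_4: 0, chi_5: 0.

Working: Use <chi_rho, chi> = (1/|G|) sum_C |C| * chi_rho(C) * conj(chi(C)) with |G| = 8 for each irreducible chi in the table:
  <chi_rho, chi_1> = (1/8)[1*(1)*conj(1) + 1*(1)*conj(1) + 2*(-1)*conj(1) + 2*(1)*conj(1) + 2*(-1)*conj(1)]
      = (1/8)[(1) + (1) + (-2) + (2) + (-2)] = 0/8 = 0
  <chi_rho, chi_2> = (1/8)[1*(1)*conj(1) + 1*(1)*conj(1) + 2*(-1)*conj(1) + 2*(1)*conj(-1) + 2*(-1)*conj(-1)]
      = (1/8)[(1) + (1) + (-2) + (-2) + (2)] = 0/8 = 0
  <chi_rho, chi_3> = (1/8)[1*(1)*conj(1) + 1*(1)*conj(1) + 2*(-1)*conj(-1) + 2*(1)*conj(1) + 2*(-1)*conj(-1)]
      = (1/8)[(1) + (1) + (2) + (2) + (2)] = 8/8 = 1
  <chi_rho, chi_4> = (1/8)[1*(1)*conj(1) + 1*(1)*conj(1) + 2*(-1)*conj(-1) + 2*(1)*conj(-1) + 2*(-1)*conj(1)]
      = (1/8)[(1) + (1) + (2) + (-2) + (-2)] = 0/8 = 0
  <chi_rho, chi_5> = (1/8)[1*(1)*conj(2) + 1*(1)*conj(-2) + 2*(-1)*conj(0) + 2*(1)*conj(0) + 2*(-1)*conj(0)]
      = (1/8)[(2) + (-2) + (0) + (0) + (0)] = 0/8 = 0
Dimension check: dim(rho) = sum (mult * dim) = 0*1 + 0*1 + 1*1 + 0*1 + 0*2 = 1 = chi_rho(e) = 1.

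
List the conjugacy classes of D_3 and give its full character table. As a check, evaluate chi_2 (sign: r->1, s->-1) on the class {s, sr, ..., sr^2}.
Conjugacy classes: {e} of size 1, {r^1, r^2} of size 2, {s, sr, ..., sr^2} of size 3.
Character table:
  irrep \ class              {e} (size 1)  {r^1, r^2} (size 2)  {s, sr, ..., sr^2} (size 3)
  chi_1 (triv)               1             1                    1                          
  chi_2 (sign: r->1, s->-1)  1             1                    -1                         
  chi_3 (2d, j=1)            2             -1                   0                          

Spot check: chi_2 (sign: r->1, s->-1) on {s, sr, ..., sr^2} = -1.

Working: D_3 has order 2*3 = 6 with 3 conjugacy classes, hence 3 irreducibles. Sum of squared dims 1 + 1 + 4 = 6 = |G|. Linear characters come from the abelianisation; the 2-dimensional irreps have character r^k -> 2*cos(2*pi*j*k/3), reflections -> 0.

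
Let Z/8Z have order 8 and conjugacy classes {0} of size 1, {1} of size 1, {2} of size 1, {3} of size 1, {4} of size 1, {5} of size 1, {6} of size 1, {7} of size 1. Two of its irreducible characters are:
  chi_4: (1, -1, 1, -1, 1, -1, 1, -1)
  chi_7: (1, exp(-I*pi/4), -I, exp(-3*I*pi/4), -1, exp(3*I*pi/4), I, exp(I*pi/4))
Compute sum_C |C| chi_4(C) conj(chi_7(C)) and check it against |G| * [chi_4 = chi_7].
Sum = 0; so <chi_4, chi_7> = 0 (distinct irreducibles are orthogonal).

Derivation: Compute term by term over conjugacy classes (|C| * chi_4(C) * conj(chi_7(C))):
  1*(1)*conj(1) + 1*(-1)*conj(exp(-I*pi/4)) + 1*(1)*conj(-I) + 1*(-1)*conj(exp(-3*I*pi/4)) + 1*(1)*conj(-1) + 1*(-1)*conj(exp(3*I*pi/4)) + 1*(1)*conj(I) + 1*(-1)*conj(exp(I*pi/4))
  = (1) + (-exp(I*pi/4)) + (I) + (-exp(3*I*pi/4)) + (-1) + (-exp(-3*I*pi/4)) + (-I) + (-exp(-I*pi/4))
  = 0.
(Exp terms are combined using exp(i*s)*conj(exp(i*t)) = exp(i*(s-t)), and sums of them are collapsed using the identity that for every m > 1 the m distinct m-th roots of unity sum to 0, e.g. 1 + exp(2*I*pi/3) + exp(-2*I*pi/3) = 0.)
Dividing by |G| = 8 gives 0/8 = 0, matching the row-orthogonality relation <chi_4, chi_7> = [chi_4 = chi_7].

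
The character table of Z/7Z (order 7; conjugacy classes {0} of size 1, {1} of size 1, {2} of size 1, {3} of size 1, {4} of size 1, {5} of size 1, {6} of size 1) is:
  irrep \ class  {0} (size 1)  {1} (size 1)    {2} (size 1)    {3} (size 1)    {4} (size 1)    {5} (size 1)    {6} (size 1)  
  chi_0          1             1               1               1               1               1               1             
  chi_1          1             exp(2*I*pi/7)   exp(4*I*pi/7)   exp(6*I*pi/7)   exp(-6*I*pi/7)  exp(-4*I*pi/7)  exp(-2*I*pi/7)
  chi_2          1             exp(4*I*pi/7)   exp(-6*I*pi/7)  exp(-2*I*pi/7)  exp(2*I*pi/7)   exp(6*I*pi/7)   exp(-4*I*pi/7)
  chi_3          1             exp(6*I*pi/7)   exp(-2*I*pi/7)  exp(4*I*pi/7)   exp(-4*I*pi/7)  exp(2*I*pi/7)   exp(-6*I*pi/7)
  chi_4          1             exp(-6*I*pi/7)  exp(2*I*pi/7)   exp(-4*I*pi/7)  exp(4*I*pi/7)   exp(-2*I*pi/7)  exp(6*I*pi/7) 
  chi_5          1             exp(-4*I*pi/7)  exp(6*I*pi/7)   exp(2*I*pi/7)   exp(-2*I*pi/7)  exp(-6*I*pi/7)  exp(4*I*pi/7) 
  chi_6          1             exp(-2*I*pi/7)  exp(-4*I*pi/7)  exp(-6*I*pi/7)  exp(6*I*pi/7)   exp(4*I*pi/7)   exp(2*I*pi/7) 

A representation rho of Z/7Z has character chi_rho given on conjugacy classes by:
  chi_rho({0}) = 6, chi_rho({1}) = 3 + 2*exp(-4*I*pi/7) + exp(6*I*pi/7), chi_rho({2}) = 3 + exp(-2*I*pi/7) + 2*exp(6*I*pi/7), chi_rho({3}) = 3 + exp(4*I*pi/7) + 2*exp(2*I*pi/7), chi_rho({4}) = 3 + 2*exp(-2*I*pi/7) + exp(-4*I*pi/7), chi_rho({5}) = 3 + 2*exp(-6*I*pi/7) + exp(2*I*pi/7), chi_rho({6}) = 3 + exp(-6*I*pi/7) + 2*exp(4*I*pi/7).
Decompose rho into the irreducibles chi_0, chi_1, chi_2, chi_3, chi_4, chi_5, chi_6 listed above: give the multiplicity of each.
Multiplicities: chi_0: 3, chi_1: 0, chi_2: 0, chi_3: 1, chi_4: 0, chi_5: 2, chi_6: 0.

Solution. Use <chi_rho, chi> = (1/|G|) sum_C |C| * chi_rho(C) * conj(chi(C)) with |G| = 7 for each irreducible chi in the table:
  <chi_rho, chi_0> = (1/7)[1*(6)*conj(1) + 1*(3 + 2*exp(-4*I*pi/7) + exp(6*I*pi/7))*conj(1) + 1*(3 + exp(-2*I*pi/7) + 2*exp(6*I*pi/7))*conj(1) + 1*(3 + exp(4*I*pi/7) + 2*exp(2*I*pi/7))*conj(1) + 1*(3 + 2*exp(-2*I*pi/7) + exp(-4*I*pi/7))*conj(1) + 1*(3 + 2*exp(-6*I*pi/7) + exp(2*I*pi/7))*conj(1) + 1*(3 + exp(-6*I*pi/7) + 2*exp(4*I*pi/7))*conj(1)]
      = (1/7)[(6) + (3 + 2*exp(-4*I*pi/7) + exp(6*I*pi/7)) + (3 + exp(-2*I*pi/7) + 2*exp(6*I*pi/7)) + (3 + exp(4*I*pi/7) + 2*exp(2*I*pi/7)) + (3 + 2*exp(-2*I*pi/7) + exp(-4*I*pi/7)) + (3 + 2*exp(-6*I*pi/7) + exp(2*I*pi/7)) + (3 + exp(-6*I*pi/7) + 2*exp(4*I*pi/7))] = 21/7 = 3
  <chi_rho, chi_1> = (1/7)[1*(6)*conj(1) + 1*(3 + 2*exp(-4*I*pi/7) + exp(6*I*pi/7))*conj(exp(2*I*pi/7)) + 1*(3 + exp(-2*I*pi/7) + 2*exp(6*I*pi/7))*conj(exp(4*I*pi/7)) + 1*(3 + exp(4*I*pi/7) + 2*exp(2*I*pi/7))*conj(exp(6*I*pi/7)) + 1*(3 + 2*exp(-2*I*pi/7) + exp(-4*I*pi/7))*conj(exp(-6*I*pi/7)) + 1*(3 + 2*exp(-6*I*pi/7) + exp(2*I*pi/7))*conj(exp(-4*I*pi/7)) + 1*(3 + exp(-6*I*pi/7) + 2*exp(4*I*pi/7))*conj(exp(-2*I*pi/7))]
      = (1/7)[(6) + (3*exp(-2*I*pi/7) + 2*exp(-6*I*pi/7) + exp(4*I*pi/7)) + (3*exp(-4*I*pi/7) + exp(-6*I*pi/7) + 2*exp(2*I*pi/7)) + (2*exp(-4*I*pi/7) + 3*exp(-6*I*pi/7) + exp(-2*I*pi/7)) + (exp(2*I*pi/7) + 3*exp(6*I*pi/7) + 2*exp(4*I*pi/7)) + (2*exp(-2*I*pi/7) + exp(6*I*pi/7) + 3*exp(4*I*pi/7)) + (exp(-4*I*pi/7) + 2*exp(6*I*pi/7) + 3*exp(2*I*pi/7))] = 0/7 = 0
  <chi_rho, chi_2> = (1/7)[1*(6)*conj(1) + 1*(3 + 2*exp(-4*I*pi/7) + exp(6*I*pi/7))*conj(exp(4*I*pi/7)) + 1*(3 + exp(-2*I*pi/7) + 2*exp(6*I*pi/7))*conj(exp(-6*I*pi/7)) + 1*(3 + exp(4*I*pi/7) + 2*exp(2*I*pi/7))*conj(exp(-2*I*pi/7)) + 1*(3 + 2*exp(-2*I*pi/7) + exp(-4*I*pi/7))*conj(exp(2*I*pi/7)) + 1*(3 + 2*exp(-6*I*pi/7) + exp(2*I*pi/7))*conj(exp(6*I*pi/7)) + 1*(3 + exp(-6*I*pi/7) + 2*exp(4*I*pi/7))*conj(exp(-4*I*pi/7))]
      = (1/7)[(6) + (3*exp(-4*I*pi/7) + exp(2*I*pi/7) + 2*exp(6*I*pi/7)) + (2*exp(-2*I*pi/7) + exp(4*I*pi/7) + 3*exp(6*I*pi/7)) + (exp(6*I*pi/7) + 2*exp(4*I*pi/7) + 3*exp(2*I*pi/7)) + (3*exp(-2*I*pi/7) + 2*exp(-4*I*pi/7) + exp(-6*I*pi/7)) + (3*exp(-6*I*pi/7) + exp(-4*I*pi/7) + 2*exp(2*I*pi/7)) + (2*exp(-6*I*pi/7) + exp(-2*I*pi/7) + 3*exp(4*I*pi/7))] = 0/7 = 0
  <chi_rho, chi_3> = (1/7)[1*(6)*conj(1) + 1*(3 + 2*exp(-4*I*pi/7) + exp(6*I*pi/7))*conj(exp(6*I*pi/7)) + 1*(3 + exp(-2*I*pi/7) + 2*exp(6*I*pi/7))*conj(exp(-2*I*pi/7)) + 1*(3 + exp(4*I*pi/7) + 2*exp(2*I*pi/7))*conj(exp(4*I*pi/7)) + 1*(3 + 2*exp(-2*I*pi/7) + exp(-4*I*pi/7))*conj(exp(-4*I*pi/7)) + 1*(3 + 2*exp(-6*I*pi/7) + exp(2*I*pi/7))*conj(exp(2*I*pi/7)) + 1*(3 + exp(-6*I*pi/7) + 2*exp(4*I*pi/7))*conj(exp(-6*I*pi/7))]
      = (1/7)[(6) + (1 + 3*exp(-6*I*pi/7) + 2*exp(4*I*pi/7)) + (1 + 2*exp(-6*I*pi/7) + 3*exp(2*I*pi/7)) + (1 + 3*exp(-4*I*pi/7) + 2*exp(-2*I*pi/7)) + (1 + 2*exp(2*I*pi/7) + 3*exp(4*I*pi/7)) + (1 + 3*exp(-2*I*pi/7) + 2*exp(6*I*pi/7)) + (1 + 2*exp(-4*I*pi/7) + 3*exp(6*I*pi/7))] = 7/7 = 1
  <chi_rho, chi_4> = (1/7)[1*(6)*conj(1) + 1*(3 + 2*exp(-4*I*pi/7) + exp(6*I*pi/7))*conj(exp(-6*I*pi/7)) + 1*(3 + exp(-2*I*pi/7) + 2*exp(6*I*pi/7))*conj(exp(2*I*pi/7)) + 1*(3 + exp(4*I*pi/7) + 2*exp(2*I*pi/7))*conj(exp(-4*I*pi/7)) + 1*(3 + 2*exp(-2*I*pi/7) + exp(-4*I*pi/7))*conj(exp(4*I*pi/7)) + 1*(3 + 2*exp(-6*I*pi/7) + exp(2*I*pi/7))*conj(exp(-2*I*pi/7)) + 1*(3 + exp(-6*I*pi/7) + 2*exp(4*I*pi/7))*conj(exp(6*I*pi/7))]
      = (1/7)[(6) + (exp(-2*I*pi/7) + 3*exp(6*I*pi/7) + 2*exp(2*I*pi/7)) + (3*exp(-2*I*pi/7) + exp(-4*I*pi/7) + 2*exp(4*I*pi/7)) + (exp(-6*I*pi/7) + 2*exp(6*I*pi/7) + 3*exp(4*I*pi/7)) + (3*exp(-4*I*pi/7) + 2*exp(-6*I*pi/7) + exp(6*I*pi/7)) + (2*exp(-4*I*pi/7) + exp(4*I*pi/7) + 3*exp(2*I*pi/7)) + (2*exp(-2*I*pi/7) + 3*exp(-6*I*pi/7) + exp(2*I*pi/7))] = 0/7 = 0
  <chi_rho, chi_5> = (1/7)[1*(6)*conj(1) + 1*(3 + 2*exp(-4*I*pi/7) + exp(6*I*pi/7))*conj(exp(-4*I*pi/7)) + 1*(3 + exp(-2*I*pi/7) + 2*exp(6*I*pi/7))*conj(exp(6*I*pi/7)) + 1*(3 + exp(4*I*pi/7) + 2*exp(2*I*pi/7))*conj(exp(2*I*pi/7)) + 1*(3 + 2*exp(-2*I*pi/7) + exp(-4*I*pi/7))*conj(exp(-2*I*pi/7)) + 1*(3 + 2*exp(-6*I*pi/7) + exp(2*I*pi/7))*conj(exp(-6*I*pi/7)) + 1*(3 + exp(-6*I*pi/7) + 2*exp(4*I*pi/7))*conj(exp(4*I*pi/7))]
      = (1/7)[(6) + (2 + exp(-4*I*pi/7) + 3*exp(4*I*pi/7)) + (2 + 3*exp(-6*I*pi/7) + exp(6*I*pi/7)) + (2 + 3*exp(-2*I*pi/7) + exp(2*I*pi/7)) + (2 + exp(-2*I*pi/7) + 3*exp(2*I*pi/7)) + (2 + exp(-6*I*pi/7) + 3*exp(6*I*pi/7)) + (2 + 3*exp(-4*I*pi/7) + exp(4*I*pi/7))] = 14/7 = 2
  <chi_rho, chi_6> = (1/7)[1*(6)*conj(1) + 1*(3 + 2*exp(-4*I*pi/7) + exp(6*I*pi/7))*conj(exp(-2*I*pi/7)) + 1*(3 + exp(-2*I*pi/7) + 2*exp(6*I*pi/7))*conj(exp(-4*I*pi/7)) + 1*(3 + exp(4*I*pi/7) + 2*exp(2*I*pi/7))*conj(exp(-6*I*pi/7)) + 1*(3 + 2*exp(-2*I*pi/7) + exp(-4*I*pi/7))*conj(exp(6*I*pi/7)) + 1*(3 + 2*exp(-6*I*pi/7) + exp(2*I*pi/7))*conj(exp(4*I*pi/7)) + 1*(3 + exp(-6*I*pi/7) + 2*exp(4*I*pi/7))*conj(exp(2*I*pi/7))]
      = (1/7)[(6) + (2*exp(-2*I*pi/7) + exp(-6*I*pi/7) + 3*exp(2*I*pi/7)) + (2*exp(-4*I*pi/7) + exp(2*I*pi/7) + 3*exp(4*I*pi/7)) + (exp(-4*I*pi/7) + 2*exp(-6*I*pi/7) + 3*exp(6*I*pi/7)) + (3*exp(-6*I*pi/7) + 2*exp(6*I*pi/7) + exp(4*I*pi/7)) + (3*exp(-4*I*pi/7) + exp(-2*I*pi/7) + 2*exp(4*I*pi/7)) + (3*exp(-2*I*pi/7) + exp(6*I*pi/7) + 2*exp(2*I*pi/7))] = 0/7 = 0
(Exp terms are combined using exp(i*s)*conj(exp(i*t)) = exp(i*(s-t)), and sums of them are collapsed using the identity that for every m > 1 the m distinct m-th roots of unity sum to 0, e.g. 1 + exp(2*I*pi/3) + exp(-2*I*pi/3) = 0.)
Dimension check: dim(rho) = sum (mult * dim) = 3*1 + 0*1 + 0*1 + 1*1 + 0*1 + 2*1 + 0*1 = 6 = chi_rho(e) = 6.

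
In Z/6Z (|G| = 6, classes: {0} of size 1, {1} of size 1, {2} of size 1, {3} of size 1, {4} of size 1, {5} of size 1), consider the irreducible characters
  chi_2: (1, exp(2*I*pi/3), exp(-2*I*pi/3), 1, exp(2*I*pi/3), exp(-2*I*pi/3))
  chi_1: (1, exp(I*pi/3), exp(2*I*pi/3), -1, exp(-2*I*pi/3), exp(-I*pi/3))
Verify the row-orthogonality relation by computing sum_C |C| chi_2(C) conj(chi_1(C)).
Sum = 0; so <chi_2, chi_1> = 0 (distinct irreducibles are orthogonal).

Explanation: Compute term by term over conjugacy classes (|C| * chi_2(C) * conj(chi_1(C))):
  1*(1)*conj(1) + 1*(exp(2*I*pi/3))*conj(exp(I*pi/3)) + 1*(exp(-2*I*pi/3))*conj(exp(2*I*pi/3)) + 1*(1)*conj(-1) + 1*(exp(2*I*pi/3))*conj(exp(-2*I*pi/3)) + 1*(exp(-2*I*pi/3))*conj(exp(-I*pi/3))
  = (1) + (exp(I*pi/3)) + (exp(2*I*pi/3)) + (-1) + (exp(-2*I*pi/3)) + (exp(-I*pi/3))
  = 0.
(Exp terms are combined using exp(i*s)*conj(exp(i*t)) = exp(i*(s-t)), and sums of them are collapsed using the identity that for every m > 1 the m distinct m-th roots of unity sum to 0, e.g. 1 + exp(2*I*pi/3) + exp(-2*I*pi/3) = 0.)
Dividing by |G| = 6 gives 0/6 = 0, matching the row-orthogonality relation <chi_2, chi_1> = [chi_2 = chi_1].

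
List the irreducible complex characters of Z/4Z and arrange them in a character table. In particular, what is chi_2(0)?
Character table of Z/4Z (irreps indexed chi_0,...,chi_3 with chi_k(m) = zeta_4^(k*m), zeta_4 = exp(2*pi*i/4)):
  irrep \ class  {0} (size 1)  {1} (size 1)  {2} (size 1)  {3} (size 1)
  chi_0          1             1             1             1           
  chi_1          1             I             -1            -I          
  chi_2          1             -1            1             -1          
  chi_3          1             -I            -1            I           

Spot check: chi_2(0) = zeta_4^(2*0) = zeta_4^0 = 1.

Argument: Z/4Z is abelian, so all 4 irreducible complex representations are 1-dimensional. They are given by chi_k(m) = zeta_4^(k*m) for k = 0,...,3. Row orthogonality: sum_m chi_k(m) conj(chi_l(m)) = 4 * [k = l].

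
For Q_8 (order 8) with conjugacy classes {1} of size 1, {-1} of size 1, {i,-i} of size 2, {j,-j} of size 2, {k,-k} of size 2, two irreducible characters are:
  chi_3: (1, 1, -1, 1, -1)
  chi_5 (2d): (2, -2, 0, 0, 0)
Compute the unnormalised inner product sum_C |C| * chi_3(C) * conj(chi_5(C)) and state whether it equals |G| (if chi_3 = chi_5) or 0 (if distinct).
Sum = 0; so <chi_3, chi_5> = 0 (distinct irreducibles are orthogonal).

Compute term by term over conjugacy classes (|C| * chi_3(C) * conj(chi_5(C))):
  1*(1)*conj(2) + 1*(1)*conj(-2) + 2*(-1)*conj(0) + 2*(1)*conj(0) + 2*(-1)*conj(0)
  = (2) + (-2) + (0) + (0) + (0)
  = 0.
Dividing by |G| = 8 gives 0/8 = 0, matching the row-orthogonality relation <chi_3, chi_5> = [chi_3 = chi_5].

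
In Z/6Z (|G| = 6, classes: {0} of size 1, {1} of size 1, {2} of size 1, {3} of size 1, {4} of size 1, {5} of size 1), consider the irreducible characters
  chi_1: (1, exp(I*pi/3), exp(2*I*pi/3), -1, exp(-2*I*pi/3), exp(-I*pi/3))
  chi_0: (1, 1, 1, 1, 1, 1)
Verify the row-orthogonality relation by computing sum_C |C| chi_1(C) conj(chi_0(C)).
Sum = 0; so <chi_1, chi_0> = 0 (distinct irreducibles are orthogonal).

Working: Compute term by term over conjugacy classes (|C| * chi_1(C) * conj(chi_0(C))):
  1*(1)*conj(1) + 1*(exp(I*pi/3))*conj(1) + 1*(exp(2*I*pi/3))*conj(1) + 1*(-1)*conj(1) + 1*(exp(-2*I*pi/3))*conj(1) + 1*(exp(-I*pi/3))*conj(1)
  = (1) + (exp(I*pi/3)) + (exp(2*I*pi/3)) + (-1) + (exp(-2*I*pi/3)) + (exp(-I*pi/3))
  = 0.
(Exp terms are combined using exp(i*s)*conj(exp(i*t)) = exp(i*(s-t)), and sums of them are collapsed using the identity that for every m > 1 the m distinct m-th roots of unity sum to 0, e.g. 1 + exp(2*I*pi/3) + exp(-2*I*pi/3) = 0.)
Dividing by |G| = 6 gives 0/6 = 0, matching the row-orthogonality relation <chi_1, chi_0> = [chi_1 = chi_0].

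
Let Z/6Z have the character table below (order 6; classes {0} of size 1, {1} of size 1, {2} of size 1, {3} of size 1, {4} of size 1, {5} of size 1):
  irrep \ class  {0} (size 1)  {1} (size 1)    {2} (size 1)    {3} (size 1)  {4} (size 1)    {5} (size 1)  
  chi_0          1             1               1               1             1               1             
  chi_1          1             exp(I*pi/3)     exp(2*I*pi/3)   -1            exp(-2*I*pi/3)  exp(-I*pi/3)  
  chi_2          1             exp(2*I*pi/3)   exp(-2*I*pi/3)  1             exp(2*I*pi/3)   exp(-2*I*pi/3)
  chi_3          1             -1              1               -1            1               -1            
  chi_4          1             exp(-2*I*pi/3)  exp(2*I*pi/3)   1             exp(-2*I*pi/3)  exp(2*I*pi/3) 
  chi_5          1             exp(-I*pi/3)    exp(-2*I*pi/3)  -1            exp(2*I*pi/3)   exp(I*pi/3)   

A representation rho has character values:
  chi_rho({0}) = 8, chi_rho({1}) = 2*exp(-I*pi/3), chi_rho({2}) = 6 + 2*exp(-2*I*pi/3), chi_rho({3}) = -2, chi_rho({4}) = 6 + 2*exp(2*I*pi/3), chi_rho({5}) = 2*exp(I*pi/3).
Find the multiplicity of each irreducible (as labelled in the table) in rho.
Multiplicities: chi_0: 3, chi_1: 0, chi_2: 0, chi_3: 3, chi_4: 0, chi_5: 2.

Use <chi_rho, chi> = (1/|G|) sum_C |C| * chi_rho(C) * conj(chi(C)) with |G| = 6 for each irreducible chi in the table:
  <chi_rho, chi_0> = (1/6)[1*(8)*conj(1) + 1*(2*exp(-I*pi/3))*conj(1) + 1*(6 + 2*exp(-2*I*pi/3))*conj(1) + 1*(-2)*conj(1) + 1*(6 + 2*exp(2*I*pi/3))*conj(1) + 1*(2*exp(I*pi/3))*conj(1)]
      = (1/6)[(8) + (2*exp(-I*pi/3)) + (6 + 2*exp(-2*I*pi/3)) + (-2) + (6 + 2*exp(2*I*pi/3)) + (2*exp(I*pi/3))] = 18/6 = 3
  <chi_rho, chi_1> = (1/6)[1*(8)*conj(1) + 1*(2*exp(-I*pi/3))*conj(exp(I*pi/3)) + 1*(6 + 2*exp(-2*I*pi/3))*conj(exp(2*I*pi/3)) + 1*(-2)*conj(-1) + 1*(6 + 2*exp(2*I*pi/3))*conj(exp(-2*I*pi/3)) + 1*(2*exp(I*pi/3))*conj(exp(-I*pi/3))]
      = (1/6)[(8) + (2*exp(-2*I*pi/3)) + (6*exp(-2*I*pi/3) + 2*exp(2*I*pi/3)) + (2) + (2*exp(-2*I*pi/3) + 6*exp(2*I*pi/3)) + (2*exp(2*I*pi/3))] = 0/6 = 0
  <chi_rho, chi_2> = (1/6)[1*(8)*conj(1) + 1*(2*exp(-I*pi/3))*conj(exp(2*I*pi/3)) + 1*(6 + 2*exp(-2*I*pi/3))*conj(exp(-2*I*pi/3)) + 1*(-2)*conj(1) + 1*(6 + 2*exp(2*I*pi/3))*conj(exp(2*I*pi/3)) + 1*(2*exp(I*pi/3))*conj(exp(-2*I*pi/3))]
      = (1/6)[(8) + (-2) + (2 + 6*exp(2*I*pi/3)) + (-2) + (2 + 6*exp(-2*I*pi/3)) + (-2)] = 0/6 = 0
  <chi_rho, chi_3> = (1/6)[1*(8)*conj(1) + 1*(2*exp(-I*pi/3))*conj(-1) + 1*(6 + 2*exp(-2*I*pi/3))*conj(1) + 1*(-2)*conj(-1) + 1*(6 + 2*exp(2*I*pi/3))*conj(1) + 1*(2*exp(I*pi/3))*conj(-1)]
      = (1/6)[(8) + (-2*exp(-I*pi/3)) + (6 + 2*exp(-2*I*pi/3)) + (2) + (6 + 2*exp(2*I*pi/3)) + (-2*exp(I*pi/3))] = 18/6 = 3
  <chi_rho, chi_4> = (1/6)[1*(8)*conj(1) + 1*(2*exp(-I*pi/3))*conj(exp(-2*I*pi/3)) + 1*(6 + 2*exp(-2*I*pi/3))*conj(exp(2*I*pi/3)) + 1*(-2)*conj(1) + 1*(6 + 2*exp(2*I*pi/3))*conj(exp(-2*I*pi/3)) + 1*(2*exp(I*pi/3))*conj(exp(2*I*pi/3))]
      = (1/6)[(8) + (2*exp(I*pi/3)) + (6*exp(-2*I*pi/3) + 2*exp(2*I*pi/3)) + (-2) + (2*exp(-2*I*pi/3) + 6*exp(2*I*pi/3)) + (2*exp(-I*pi/3))] = 0/6 = 0
  <chi_rho, chi_5> = (1/6)[1*(8)*conj(1) + 1*(2*exp(-I*pi/3))*conj(exp(-I*pi/3)) + 1*(6 + 2*exp(-2*I*pi/3))*conj(exp(-2*I*pi/3)) + 1*(-2)*conj(-1) + 1*(6 + 2*exp(2*I*pi/3))*conj(exp(2*I*pi/3)) + 1*(2*exp(I*pi/3))*conj(exp(I*pi/3))]
      = (1/6)[(8) + (2) + (2 + 6*exp(2*I*pi/3)) + (2) + (2 + 6*exp(-2*I*pi/3)) + (2)] = 12/6 = 2
(Exp terms are combined using exp(i*s)*conj(exp(i*t)) = exp(i*(s-t)), and sums of them are collapsed using the identity that for every m > 1 the m distinct m-th roots of unity sum to 0, e.g. 1 + exp(2*I*pi/3) + exp(-2*I*pi/3) = 0.)
Dimension check: dim(rho) = sum (mult * dim) = 3*1 + 0*1 + 0*1 + 3*1 + 0*1 + 2*1 = 8 = chi_rho(e) = 8.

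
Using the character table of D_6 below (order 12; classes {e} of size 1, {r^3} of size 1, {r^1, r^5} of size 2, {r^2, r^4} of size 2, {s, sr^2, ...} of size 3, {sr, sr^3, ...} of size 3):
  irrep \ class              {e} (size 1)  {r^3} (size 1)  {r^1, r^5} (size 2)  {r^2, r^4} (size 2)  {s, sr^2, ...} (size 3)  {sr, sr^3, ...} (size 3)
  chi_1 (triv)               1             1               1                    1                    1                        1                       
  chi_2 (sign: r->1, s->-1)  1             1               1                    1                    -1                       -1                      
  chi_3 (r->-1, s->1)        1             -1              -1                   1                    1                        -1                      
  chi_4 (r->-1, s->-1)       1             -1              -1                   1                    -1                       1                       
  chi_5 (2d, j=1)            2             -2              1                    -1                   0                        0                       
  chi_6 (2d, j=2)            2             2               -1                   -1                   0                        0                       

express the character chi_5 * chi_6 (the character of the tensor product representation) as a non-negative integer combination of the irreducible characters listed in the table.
chi_5 tensor chi_6 = chi_3 + chi_4 + chi_5 (all other irreducibles have multiplicity 0).

Argument: The character of a tensor product is the pointwise product (chi_5 * chi_6)(C) = chi_5(C) * chi_6(C):
  {e}: (2)*(2), {r^3}: (-2)*(2), {r^1, r^5}: (1)*(-1), {r^2, r^4}: (-1)*(-1), {s, sr^2, ...}: (0)*(0), {sr, sr^3, ...}: (0)*(0)
so (chi_5 * chi_6) takes values
  {e} -> 4, {r^3} -> -4, {r^1, r^5} -> -1, {r^2, r^4} -> 1, {s, sr^2, ...} -> 0, {sr, sr^3, ...} -> 0.
Now take the inner product of this character with each irreducible chi from the table, <chi_5*chi_6, chi> = (1/12) sum_C |C| (chi_5*chi_6)(C) conj(chi(C)):
  <chi_5*chi_6, chi_1> = (1/12)[1*(4)*conj(1) + 1*(-4)*conj(1) + 2*(-1)*conj(1) + 2*(1)*conj(1) + 3*(0)*conj(1) + 3*(0)*conj(1)]
      = (1/12)[(4) + (-4) + (-2) + (2) + (0) + (0)] = 0/12 = 0
  <chi_5*chi_6, chi_2> = (1/12)[1*(4)*conj(1) + 1*(-4)*conj(1) + 2*(-1)*conj(1) + 2*(1)*conj(1) + 3*(0)*conj(-1) + 3*(0)*conj(-1)]
      = (1/12)[(4) + (-4) + (-2) + (2) + (0) + (0)] = 0/12 = 0
  <chi_5*chi_6, chi_3> = (1/12)[1*(4)*conj(1) + 1*(-4)*conj(-1) + 2*(-1)*conj(-1) + 2*(1)*conj(1) + 3*(0)*conj(1) + 3*(0)*conj(-1)]
      = (1/12)[(4) + (4) + (2) + (2) + (0) + (0)] = 12/12 = 1
  <chi_5*chi_6, chi_4> = (1/12)[1*(4)*conj(1) + 1*(-4)*conj(-1) + 2*(-1)*conj(-1) + 2*(1)*conj(1) + 3*(0)*conj(-1) + 3*(0)*conj(1)]
      = (1/12)[(4) + (4) + (2) + (2) + (0) + (0)] = 12/12 = 1
  <chi_5*chi_6, chi_5> = (1/12)[1*(4)*conj(2) + 1*(-4)*conj(-2) + 2*(-1)*conj(1) + 2*(1)*conj(-1) + 3*(0)*conj(0) + 3*(0)*conj(0)]
      = (1/12)[(8) + (8) + (-2) + (-2) + (0) + (0)] = 12/12 = 1
  <chi_5*chi_6, chi_6> = (1/12)[1*(4)*conj(2) + 1*(-4)*conj(2) + 2*(-1)*conj(-1) + 2*(1)*conj(-1) + 3*(0)*conj(0) + 3*(0)*conj(0)]
      = (1/12)[(8) + (-8) + (2) + (-2) + (0) + (0)] = 0/12 = 0
Hence the multiplicities are chi_3: 1, chi_4: 1, chi_5: 1. Dimension check: dim(chi_5)*dim(chi_6) = 2*2 = 4 and sum (mult * dim) = 1*1 + 1*1 + 1*2 = 4.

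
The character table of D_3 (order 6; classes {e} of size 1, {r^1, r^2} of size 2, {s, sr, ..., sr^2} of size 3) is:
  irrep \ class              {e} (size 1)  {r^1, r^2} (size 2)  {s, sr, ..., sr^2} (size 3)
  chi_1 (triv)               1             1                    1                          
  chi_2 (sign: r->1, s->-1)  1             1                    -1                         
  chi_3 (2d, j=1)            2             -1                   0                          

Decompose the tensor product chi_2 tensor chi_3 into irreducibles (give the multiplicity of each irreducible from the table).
chi_2 tensor chi_3 = chi_3 (all other irreducibles have multiplicity 0).

Justification: The character of a tensor product is the pointwise product (chi_2 * chi_3)(C) = chi_2(C) * chi_3(C):
  {e}: (1)*(2), {r^1, r^2}: (1)*(-1), {s, sr, ..., sr^2}: (-1)*(0)
so (chi_2 * chi_3) takes values
  {e} -> 2, {r^1, r^2} -> -1, {s, sr, ..., sr^2} -> 0.
Now take the inner product of this character with each irreducible chi from the table, <chi_2*chi_3, chi> = (1/6) sum_C |C| (chi_2*chi_3)(C) conj(chi(C)):
  <chi_2*chi_3, chi_1> = (1/6)[1*(2)*conj(1) + 2*(-1)*conj(1) + 3*(0)*conj(1)]
      = (1/6)[(2) + (-2) + (0)] = 0/6 = 0
  <chi_2*chi_3, chi_2> = (1/6)[1*(2)*conj(1) + 2*(-1)*conj(1) + 3*(0)*conj(-1)]
      = (1/6)[(2) + (-2) + (0)] = 0/6 = 0
  <chi_2*chi_3, chi_3> = (1/6)[1*(2)*conj(2) + 2*(-1)*conj(-1) + 3*(0)*conj(0)]
      = (1/6)[(4) + (2) + (0)] = 6/6 = 1
Hence the multiplicities are chi_3: 1. Dimension check: dim(chi_2)*dim(chi_3) = 1*2 = 2 and sum (mult * dim) = 1*2 = 2.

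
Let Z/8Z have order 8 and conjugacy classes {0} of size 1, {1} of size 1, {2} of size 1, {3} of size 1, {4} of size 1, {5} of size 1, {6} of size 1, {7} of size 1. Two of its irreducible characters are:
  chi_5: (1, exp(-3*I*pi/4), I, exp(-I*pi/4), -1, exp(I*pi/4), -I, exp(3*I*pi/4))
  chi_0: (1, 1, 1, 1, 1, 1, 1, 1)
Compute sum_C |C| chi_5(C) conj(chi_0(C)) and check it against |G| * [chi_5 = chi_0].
Sum = 0; so <chi_5, chi_0> = 0 (distinct irreducibles are orthogonal).

Compute term by term over conjugacy classes (|C| * chi_5(C) * conj(chi_0(C))):
  1*(1)*conj(1) + 1*(exp(-3*I*pi/4))*conj(1) + 1*(I)*conj(1) + 1*(exp(-I*pi/4))*conj(1) + 1*(-1)*conj(1) + 1*(exp(I*pi/4))*conj(1) + 1*(-I)*conj(1) + 1*(exp(3*I*pi/4))*conj(1)
  = (1) + (exp(-3*I*pi/4)) + (I) + (exp(-I*pi/4)) + (-1) + (exp(I*pi/4)) + (-I) + (exp(3*I*pi/4))
  = 0.
(Exp terms are combined using exp(i*s)*conj(exp(i*t)) = exp(i*(s-t)), and sums of them are collapsed using the identity that for every m > 1 the m distinct m-th roots of unity sum to 0, e.g. 1 + exp(2*I*pi/3) + exp(-2*I*pi/3) = 0.)
Dividing by |G| = 8 gives 0/8 = 0, matching the row-orthogonality relation <chi_5, chi_0> = [chi_5 = chi_0].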